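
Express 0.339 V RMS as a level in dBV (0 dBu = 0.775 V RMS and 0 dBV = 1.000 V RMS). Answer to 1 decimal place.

dBV = 20·log₁₀(V / 1.000 V).
20·log₁₀(0.339/1.000) = -9.4 dBV.

-9.4 dBV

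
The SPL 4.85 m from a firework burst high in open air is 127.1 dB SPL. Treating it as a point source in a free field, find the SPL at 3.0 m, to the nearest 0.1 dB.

For a point source in a free field, ΔL = −20·log₁₀(d₂/d₁).
ΔL = −20·log₁₀(3.0/4.85) = 4.17 dB, so L₂ = 127.1 + (4.17) = 131.3 dB SPL.

131.3 dB SPL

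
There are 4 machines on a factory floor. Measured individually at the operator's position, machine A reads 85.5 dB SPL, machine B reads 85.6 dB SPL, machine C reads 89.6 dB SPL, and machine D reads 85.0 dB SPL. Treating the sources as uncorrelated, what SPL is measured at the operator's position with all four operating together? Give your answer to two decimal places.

92.89 dB SPL

Uncorrelated sources add in intensity (power), not in dB.
L_total = 10·log₁₀(10^(85.5/10) + 10^(85.6/10) + 10^(89.6/10) + 10^(85.0/10)) = 10·log₁₀(1946000000) = 92.89 dB SPL.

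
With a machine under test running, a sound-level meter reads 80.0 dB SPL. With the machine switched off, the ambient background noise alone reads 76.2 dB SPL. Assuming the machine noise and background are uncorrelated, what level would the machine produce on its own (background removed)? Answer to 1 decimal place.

Remove the background by subtracting linear intensities:
L_src = 10·log₁₀(10^(80.0/10) − 10^(76.2/10)) = 10·log₁₀(58310000) = 77.7 dB SPL.

77.7 dB SPL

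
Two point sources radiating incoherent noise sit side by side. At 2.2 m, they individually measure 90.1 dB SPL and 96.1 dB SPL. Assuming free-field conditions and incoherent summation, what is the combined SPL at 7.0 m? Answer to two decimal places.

Combined at 2.2 m: 10·log₁₀(10^(90.1/10)+10^(96.1/10)) = 97.073 dB SPL.
Then apply −20·log₁₀(7.0/2.2) = -10.054 dB → 87.02 dB SPL.

87.02 dB SPL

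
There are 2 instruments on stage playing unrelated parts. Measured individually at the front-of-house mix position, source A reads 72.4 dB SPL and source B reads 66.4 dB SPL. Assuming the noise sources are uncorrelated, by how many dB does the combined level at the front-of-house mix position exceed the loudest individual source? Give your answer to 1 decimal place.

Uncorrelated sources add in intensity (power), not in dB.
L_total = 10·log₁₀(10^(72.4/10) + 10^(66.4/10)) = 73.37 dB SPL.
Excess over the loudest (72.4 dB): 73.37 − 72.4 = 1.0 dB.

1.0 dB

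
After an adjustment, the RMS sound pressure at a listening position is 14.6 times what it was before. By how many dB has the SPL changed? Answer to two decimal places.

23.29 dB

Sound pressure is an amplitude quantity: ΔL = 20·log₁₀(p₂/p₁).
20·log₁₀(14.6) = 23.29 dB.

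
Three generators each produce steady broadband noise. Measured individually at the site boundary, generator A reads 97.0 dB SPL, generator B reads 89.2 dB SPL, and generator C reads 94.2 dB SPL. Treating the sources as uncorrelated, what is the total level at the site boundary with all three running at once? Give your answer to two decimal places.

Incoherent sources sum as intensities:
L_total = 10·log₁₀(10^(97.0/10) + 10^(89.2/10) + 10^(94.2/10)) = 10·log₁₀(8474000000) = 99.28 dB SPL.

99.28 dB SPL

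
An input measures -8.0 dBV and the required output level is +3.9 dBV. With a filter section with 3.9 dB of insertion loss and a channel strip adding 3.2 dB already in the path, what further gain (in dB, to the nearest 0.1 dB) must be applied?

12.6 dB

The required make-up gain is the shortfall in the dB sum.
G = +3.9 − (-8.0) + 3.9 − 3.2 = 12.6 dB.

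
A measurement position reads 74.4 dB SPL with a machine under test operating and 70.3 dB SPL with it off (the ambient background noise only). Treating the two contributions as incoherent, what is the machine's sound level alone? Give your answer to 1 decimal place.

Remove the background by subtracting linear intensities:
L_src = 10·log₁₀(10^(74.4/10) − 10^(70.3/10)) = 10·log₁₀(16830000) = 72.3 dB SPL.

72.3 dB SPL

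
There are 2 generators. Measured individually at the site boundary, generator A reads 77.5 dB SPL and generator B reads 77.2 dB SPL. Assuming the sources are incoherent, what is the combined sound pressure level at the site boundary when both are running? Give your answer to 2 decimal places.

80.36 dB SPL

Add the sources as powers (linear), then convert back to dB:
L_total = 10·log₁₀(10^(77.5/10) + 10^(77.2/10)) = 10·log₁₀(108700000) = 80.36 dB SPL.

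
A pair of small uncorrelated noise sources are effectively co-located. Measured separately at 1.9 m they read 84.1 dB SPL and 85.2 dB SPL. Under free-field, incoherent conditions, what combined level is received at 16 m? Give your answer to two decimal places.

Combined at 1.9 m: 10·log₁₀(10^(84.1/10)+10^(85.2/10)) = 87.695 dB SPL.
Then apply −20·log₁₀(16/1.9) = -18.507 dB → 69.19 dB SPL.

69.19 dB SPL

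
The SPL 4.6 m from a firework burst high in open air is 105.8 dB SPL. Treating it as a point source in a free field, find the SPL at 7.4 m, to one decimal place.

101.7 dB SPL

Free-field point source: level drops by 20·log₁₀ of the distance ratio.
ΔL = −20·log₁₀(7.4/4.6) = -4.13 dB, so L₂ = 105.8 + (-4.13) = 101.7 dB SPL.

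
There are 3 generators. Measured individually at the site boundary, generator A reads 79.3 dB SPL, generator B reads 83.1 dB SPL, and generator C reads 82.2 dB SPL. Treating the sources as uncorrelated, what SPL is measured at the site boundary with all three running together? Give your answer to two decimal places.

Uncorrelated sources add in intensity (power), not in dB.
L_total = 10·log₁₀(10^(79.3/10) + 10^(83.1/10) + 10^(82.2/10)) = 10·log₁₀(455200000) = 86.58 dB SPL.

86.58 dB SPL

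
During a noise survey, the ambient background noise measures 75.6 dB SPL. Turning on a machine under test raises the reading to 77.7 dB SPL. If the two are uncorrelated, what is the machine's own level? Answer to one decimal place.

73.5 dB SPL

Subtract intensities: L_src = 10·log₁₀(10^(L_total/10) − 10^(L_bg/10)).
L_src = 10·log₁₀(10^(77.7/10) − 10^(75.6/10)) = 10·log₁₀(22580000) = 73.5 dB SPL.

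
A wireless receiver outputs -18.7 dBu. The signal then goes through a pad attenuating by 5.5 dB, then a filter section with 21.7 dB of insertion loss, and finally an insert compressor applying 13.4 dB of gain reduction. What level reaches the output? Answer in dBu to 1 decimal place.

Cascaded gains and losses add directly in dB.
-18.7 − 5.5 − 21.7 − 13.4 = -59.3 dBu.

-59.3 dBu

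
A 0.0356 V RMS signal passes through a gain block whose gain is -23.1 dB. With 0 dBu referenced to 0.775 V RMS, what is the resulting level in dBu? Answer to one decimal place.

Input level: 20·log₁₀(0.0356/0.775) = -26.76 dBu.
Output: -26.76 − 23.1 = -49.9 dBu.

-49.9 dBu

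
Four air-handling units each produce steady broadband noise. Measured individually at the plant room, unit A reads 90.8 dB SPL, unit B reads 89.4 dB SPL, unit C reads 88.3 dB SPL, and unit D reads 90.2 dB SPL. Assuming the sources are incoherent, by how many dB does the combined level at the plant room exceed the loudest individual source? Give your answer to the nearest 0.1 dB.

Add the sources as powers (linear), then convert back to dB:
L_total = 10·log₁₀(10^(90.8/10) + 10^(89.4/10) + 10^(88.3/10) + 10^(90.2/10)) = 95.79 dB SPL.
Excess over the loudest (90.8 dB): 95.79 − 90.8 = 5.0 dB.

5.0 dB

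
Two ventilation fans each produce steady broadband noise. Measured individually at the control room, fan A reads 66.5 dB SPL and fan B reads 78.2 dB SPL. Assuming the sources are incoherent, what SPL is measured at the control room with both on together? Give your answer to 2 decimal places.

78.48 dB SPL

Add the sources as powers (linear), then convert back to dB:
L_total = 10·log₁₀(10^(66.5/10) + 10^(78.2/10)) = 10·log₁₀(70540000) = 78.48 dB SPL.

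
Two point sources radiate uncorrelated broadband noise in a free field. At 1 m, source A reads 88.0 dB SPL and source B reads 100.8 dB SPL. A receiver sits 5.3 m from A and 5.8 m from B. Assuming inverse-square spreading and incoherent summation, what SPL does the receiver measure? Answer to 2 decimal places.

85.80 dB SPL

At the listener: L_A = 88.0 − 20·log₁₀(5.3) = 73.514 dB; L_B = 100.8 − 20·log₁₀(5.8) = 85.531 dB.
Combined: 10·log₁₀(10^(73.514/10)+10^(85.531/10)) = 85.80 dB SPL.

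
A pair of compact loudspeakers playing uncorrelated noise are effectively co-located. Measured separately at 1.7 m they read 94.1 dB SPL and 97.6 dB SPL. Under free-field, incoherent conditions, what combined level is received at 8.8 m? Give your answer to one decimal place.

Combined at 1.7 m: 10·log₁₀(10^(94.1/10)+10^(97.6/10)) = 99.20 dB SPL.
Then apply −20·log₁₀(8.8/1.7) = -14.28 dB → 84.9 dB SPL.

84.9 dB SPL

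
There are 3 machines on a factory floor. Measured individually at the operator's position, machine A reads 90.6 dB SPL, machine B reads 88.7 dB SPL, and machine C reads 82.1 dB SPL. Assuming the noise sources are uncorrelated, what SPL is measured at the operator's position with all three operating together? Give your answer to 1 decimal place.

93.1 dB SPL

Add the sources as powers (linear), then convert back to dB:
L_total = 10·log₁₀(10^(90.6/10) + 10^(88.7/10) + 10^(82.1/10)) = 10·log₁₀(2052000000) = 93.1 dB SPL.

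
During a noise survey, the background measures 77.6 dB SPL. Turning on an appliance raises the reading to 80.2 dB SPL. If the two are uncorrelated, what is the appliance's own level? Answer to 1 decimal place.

Subtract intensities: L_src = 10·log₁₀(10^(L_total/10) − 10^(L_bg/10)).
L_src = 10·log₁₀(10^(80.2/10) − 10^(77.6/10)) = 10·log₁₀(47170000) = 76.7 dB SPL.

76.7 dB SPL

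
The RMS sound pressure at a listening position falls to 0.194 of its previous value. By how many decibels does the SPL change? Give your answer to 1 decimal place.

SPL change from a pressure ratio uses the 20·log₁₀ form:
20·log₁₀(0.194) = -14.2 dB.

-14.2 dB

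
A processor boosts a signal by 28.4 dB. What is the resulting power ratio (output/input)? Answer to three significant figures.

692

Power ratio = 10^(dB/10).
10^(28.4/10) = 10^(2.840) = 692.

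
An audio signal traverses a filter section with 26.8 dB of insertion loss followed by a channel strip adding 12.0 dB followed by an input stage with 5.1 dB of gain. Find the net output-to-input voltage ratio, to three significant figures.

0.327

Net gain = (−26.8) + 12.0 + 5.1 = -9.7 dB.
Voltage ratio = 10^(-9.7/20) = 0.327.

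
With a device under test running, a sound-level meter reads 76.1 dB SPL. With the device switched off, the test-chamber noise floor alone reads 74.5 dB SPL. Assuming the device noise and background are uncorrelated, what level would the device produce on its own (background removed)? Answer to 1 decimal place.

71.0 dB SPL

Background correction is a power subtraction:
L_src = 10·log₁₀(10^(76.1/10) − 10^(74.5/10)) = 10·log₁₀(12550000) = 71.0 dB SPL.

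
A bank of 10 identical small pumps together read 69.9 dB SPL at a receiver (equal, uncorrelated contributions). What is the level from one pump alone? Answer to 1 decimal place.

59.9 dB SPL

10 equal incoherent sources add 10·log₁₀(10) = 10.00 dB over one source.
L_one = 69.9 − 10.00 = 59.9 dB SPL.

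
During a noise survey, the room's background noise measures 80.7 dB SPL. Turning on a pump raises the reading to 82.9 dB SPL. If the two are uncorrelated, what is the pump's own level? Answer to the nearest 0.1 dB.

Remove the background by subtracting linear intensities:
L_src = 10·log₁₀(10^(82.9/10) − 10^(80.7/10)) = 10·log₁₀(77490000) = 78.9 dB SPL.

78.9 dB SPL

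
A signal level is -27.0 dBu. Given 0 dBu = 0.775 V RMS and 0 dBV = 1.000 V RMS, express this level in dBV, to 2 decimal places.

The offset between the scales is 20·log₁₀(0.775/1.000) = −2.214 dB.
So dBV = -27.0 − 2.214 = -29.21 dBV.

-29.21 dBV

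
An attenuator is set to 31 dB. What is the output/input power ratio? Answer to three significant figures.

Power ratio = 10^(dB/10).
10^(-31/10) = 10^(-3.100) = 0.000794.

0.000794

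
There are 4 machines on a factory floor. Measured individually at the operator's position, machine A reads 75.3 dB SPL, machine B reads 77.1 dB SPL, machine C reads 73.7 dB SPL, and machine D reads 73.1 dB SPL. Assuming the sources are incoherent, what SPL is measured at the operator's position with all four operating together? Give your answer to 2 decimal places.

Uncorrelated sources add in intensity (power), not in dB.
L_total = 10·log₁₀(10^(75.3/10) + 10^(77.1/10) + 10^(73.7/10) + 10^(73.1/10)) = 10·log₁₀(129000000) = 81.11 dB SPL.

81.11 dB SPL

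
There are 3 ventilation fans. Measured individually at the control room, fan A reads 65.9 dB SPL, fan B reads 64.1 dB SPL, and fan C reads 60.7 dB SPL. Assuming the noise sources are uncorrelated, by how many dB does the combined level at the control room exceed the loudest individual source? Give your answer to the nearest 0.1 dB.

Uncorrelated sources add in intensity (power), not in dB.
L_total = 10·log₁₀(10^(65.9/10) + 10^(64.1/10) + 10^(60.7/10)) = 68.83 dB SPL.
Excess over the loudest (65.9 dB): 68.83 − 65.9 = 2.9 dB.

2.9 dB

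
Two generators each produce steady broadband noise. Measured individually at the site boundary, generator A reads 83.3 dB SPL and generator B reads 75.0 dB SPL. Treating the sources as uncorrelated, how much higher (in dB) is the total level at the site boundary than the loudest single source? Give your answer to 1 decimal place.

0.6 dB

Add the sources as powers (linear), then convert back to dB:
L_total = 10·log₁₀(10^(83.3/10) + 10^(75.0/10)) = 83.90 dB SPL.
Excess over the loudest (83.3 dB): 83.90 − 83.3 = 0.6 dB.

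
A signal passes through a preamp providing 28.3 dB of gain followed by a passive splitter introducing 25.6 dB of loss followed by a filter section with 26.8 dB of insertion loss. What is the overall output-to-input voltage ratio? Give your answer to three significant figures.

0.0624

Net gain = 28.3 + (−25.6) + (−26.8) = -24.1 dB.
Voltage ratio = 10^(-24.1/20) = 0.0624.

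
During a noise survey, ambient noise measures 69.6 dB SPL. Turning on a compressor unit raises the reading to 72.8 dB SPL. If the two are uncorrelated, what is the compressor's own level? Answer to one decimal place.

70.0 dB SPL

Background correction is a power subtraction:
L_src = 10·log₁₀(10^(72.8/10) − 10^(69.6/10)) = 10·log₁₀(9934000) = 70.0 dB SPL.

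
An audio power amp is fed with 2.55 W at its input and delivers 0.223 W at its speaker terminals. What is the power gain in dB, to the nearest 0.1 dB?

-10.6 dB

For a power ratio, dB = 10·log₁₀(P₂/P₁).
10·log₁₀(0.223/2.55) = 10·log₁₀(0.08745) = -10.6 dB.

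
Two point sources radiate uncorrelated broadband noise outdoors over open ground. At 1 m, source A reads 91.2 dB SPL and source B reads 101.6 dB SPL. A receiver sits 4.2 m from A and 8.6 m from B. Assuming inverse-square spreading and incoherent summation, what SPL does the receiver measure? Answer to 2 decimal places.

At the listener: L_A = 91.2 − 20·log₁₀(4.2) = 78.735 dB; L_B = 101.6 − 20·log₁₀(8.6) = 82.910 dB.
Combined: 10·log₁₀(10^(78.735/10)+10^(82.910/10)) = 84.32 dB SPL.

84.32 dB SPL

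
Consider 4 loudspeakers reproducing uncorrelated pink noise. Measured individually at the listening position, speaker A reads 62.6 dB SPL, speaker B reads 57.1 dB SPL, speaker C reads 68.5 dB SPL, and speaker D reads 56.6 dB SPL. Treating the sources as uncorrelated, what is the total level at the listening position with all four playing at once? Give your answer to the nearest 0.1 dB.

Uncorrelated sources add in intensity (power), not in dB.
L_total = 10·log₁₀(10^(62.6/10) + 10^(57.1/10) + 10^(68.5/10) + 10^(56.6/10)) = 10·log₁₀(9869000) = 69.9 dB SPL.

69.9 dB SPL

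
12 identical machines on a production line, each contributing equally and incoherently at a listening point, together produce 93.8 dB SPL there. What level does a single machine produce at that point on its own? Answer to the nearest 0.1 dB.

12 equal incoherent sources add 10·log₁₀(12) = 10.79 dB over one source.
L_one = 93.8 − 10.79 = 83.0 dB SPL.

83.0 dB SPL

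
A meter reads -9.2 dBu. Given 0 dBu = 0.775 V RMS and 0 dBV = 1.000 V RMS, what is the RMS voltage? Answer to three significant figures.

0.269 V

V = 0.775 V × 10^(-9.2/20).
= 0.775 × 0.3467 = 0.269 V.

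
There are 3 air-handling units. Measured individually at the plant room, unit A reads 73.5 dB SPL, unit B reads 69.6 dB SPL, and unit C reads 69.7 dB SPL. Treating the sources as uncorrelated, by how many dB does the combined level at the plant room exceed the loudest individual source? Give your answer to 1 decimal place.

Add the sources as powers (linear), then convert back to dB:
L_total = 10·log₁₀(10^(73.5/10) + 10^(69.6/10) + 10^(69.7/10)) = 76.11 dB SPL.
Excess over the loudest (73.5 dB): 76.11 − 73.5 = 2.6 dB.

2.6 dB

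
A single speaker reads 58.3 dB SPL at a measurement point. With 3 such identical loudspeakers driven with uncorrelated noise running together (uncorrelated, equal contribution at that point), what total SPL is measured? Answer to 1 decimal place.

3 equal incoherent sources raise the level by 10·log₁₀(3) = 4.77 dB.
L_total = 58.3 + 4.77 = 63.1 dB SPL.

63.1 dB SPL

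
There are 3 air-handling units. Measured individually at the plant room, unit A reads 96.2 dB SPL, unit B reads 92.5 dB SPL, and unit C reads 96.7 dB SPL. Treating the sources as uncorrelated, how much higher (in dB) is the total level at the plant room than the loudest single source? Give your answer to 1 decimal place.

Incoherent sources sum as intensities:
L_total = 10·log₁₀(10^(96.2/10) + 10^(92.5/10) + 10^(96.7/10)) = 100.26 dB SPL.
Excess over the loudest (96.7 dB): 100.26 − 96.7 = 3.6 dB.

3.6 dB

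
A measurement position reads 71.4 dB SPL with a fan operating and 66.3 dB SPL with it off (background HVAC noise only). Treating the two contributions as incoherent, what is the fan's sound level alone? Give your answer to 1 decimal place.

Background correction is a power subtraction:
L_src = 10·log₁₀(10^(71.4/10) − 10^(66.3/10)) = 10·log₁₀(9538000) = 69.8 dB SPL.

69.8 dB SPL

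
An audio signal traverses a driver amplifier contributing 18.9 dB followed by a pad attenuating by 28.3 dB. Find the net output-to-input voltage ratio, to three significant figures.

Net gain = 18.9 + (−28.3) = -9.4 dB.
Voltage ratio = 10^(-9.4/20) = 0.339.

0.339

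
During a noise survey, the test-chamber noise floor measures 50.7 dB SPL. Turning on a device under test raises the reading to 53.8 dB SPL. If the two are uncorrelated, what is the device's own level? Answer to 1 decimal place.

Subtract intensities: L_src = 10·log₁₀(10^(L_total/10) − 10^(L_bg/10)).
L_src = 10·log₁₀(10^(53.8/10) − 10^(50.7/10)) = 10·log₁₀(122400) = 50.9 dB SPL.

50.9 dB SPL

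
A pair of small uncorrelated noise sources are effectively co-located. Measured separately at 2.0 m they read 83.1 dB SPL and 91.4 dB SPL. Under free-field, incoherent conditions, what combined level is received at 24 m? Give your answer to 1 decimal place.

70.4 dB SPL

Combined at 2.0 m: 10·log₁₀(10^(83.1/10)+10^(91.4/10)) = 92.00 dB SPL.
Then apply −20·log₁₀(24/2.0) = -21.58 dB → 70.4 dB SPL.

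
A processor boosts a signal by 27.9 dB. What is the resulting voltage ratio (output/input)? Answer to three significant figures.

Voltage ratio = 10^(dB/20).
10^(27.9/20) = 10^(1.395) = 24.8.

24.8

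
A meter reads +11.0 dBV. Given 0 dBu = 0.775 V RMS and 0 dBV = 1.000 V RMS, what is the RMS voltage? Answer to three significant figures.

3.55 V

V = 1.000 V × 10^(+11.0/20).
= 1.000 × 3.548 = 3.55 V.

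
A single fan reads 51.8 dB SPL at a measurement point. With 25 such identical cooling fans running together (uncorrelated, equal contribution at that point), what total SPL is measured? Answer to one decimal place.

25 equal incoherent sources raise the level by 10·log₁₀(25) = 13.98 dB.
L_total = 51.8 + 13.98 = 65.8 dB SPL.

65.8 dB SPL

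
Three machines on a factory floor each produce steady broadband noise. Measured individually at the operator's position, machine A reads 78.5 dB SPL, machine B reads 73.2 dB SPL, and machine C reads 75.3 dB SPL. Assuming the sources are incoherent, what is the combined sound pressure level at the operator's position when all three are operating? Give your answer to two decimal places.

80.99 dB SPL

Incoherent sources sum as intensities:
L_total = 10·log₁₀(10^(78.5/10) + 10^(73.2/10) + 10^(75.3/10)) = 10·log₁₀(125600000) = 80.99 dB SPL.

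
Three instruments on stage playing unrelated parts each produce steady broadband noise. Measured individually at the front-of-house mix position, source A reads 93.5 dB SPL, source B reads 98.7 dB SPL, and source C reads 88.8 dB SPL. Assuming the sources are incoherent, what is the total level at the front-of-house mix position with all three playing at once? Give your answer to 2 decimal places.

Uncorrelated sources add in intensity (power), not in dB.
L_total = 10·log₁₀(10^(93.5/10) + 10^(98.7/10) + 10^(88.8/10)) = 10·log₁₀(10410000000) = 100.17 dB SPL.

100.17 dB SPL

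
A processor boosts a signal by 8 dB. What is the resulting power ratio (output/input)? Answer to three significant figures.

6.31

Power ratio = 10^(dB/10).
10^(8/10) = 10^(0.8000) = 6.31.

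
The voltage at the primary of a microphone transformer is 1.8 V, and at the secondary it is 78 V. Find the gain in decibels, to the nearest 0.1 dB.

Voltage is an amplitude quantity, so gain = 20·log₁₀(V_out/V_in).
20·log₁₀(78/1.8) = 20·log₁₀(43.33) = 32.7 dB.

32.7 dB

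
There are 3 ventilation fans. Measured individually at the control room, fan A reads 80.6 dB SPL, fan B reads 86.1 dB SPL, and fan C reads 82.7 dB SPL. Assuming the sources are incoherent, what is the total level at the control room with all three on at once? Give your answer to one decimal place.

Incoherent sources sum as intensities:
L_total = 10·log₁₀(10^(80.6/10) + 10^(86.1/10) + 10^(82.7/10)) = 10·log₁₀(708400000) = 88.5 dB SPL.

88.5 dB SPL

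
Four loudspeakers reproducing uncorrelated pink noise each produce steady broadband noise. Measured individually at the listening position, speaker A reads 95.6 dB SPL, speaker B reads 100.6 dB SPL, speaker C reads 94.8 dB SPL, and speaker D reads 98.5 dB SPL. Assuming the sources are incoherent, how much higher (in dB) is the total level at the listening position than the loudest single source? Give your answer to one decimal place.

Incoherent sources sum as intensities:
L_total = 10·log₁₀(10^(95.6/10) + 10^(100.6/10) + 10^(94.8/10) + 10^(98.5/10)) = 104.02 dB SPL.
Excess over the loudest (100.6 dB): 104.02 − 100.6 = 3.4 dB.

3.4 dB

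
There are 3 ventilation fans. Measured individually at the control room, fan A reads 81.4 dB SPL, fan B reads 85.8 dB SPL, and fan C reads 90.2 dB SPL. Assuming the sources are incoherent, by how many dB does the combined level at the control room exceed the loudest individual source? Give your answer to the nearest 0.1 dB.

Uncorrelated sources add in intensity (power), not in dB.
L_total = 10·log₁₀(10^(81.4/10) + 10^(85.8/10) + 10^(90.2/10)) = 91.95 dB SPL.
Excess over the loudest (90.2 dB): 91.95 − 90.2 = 1.7 dB.

1.7 dB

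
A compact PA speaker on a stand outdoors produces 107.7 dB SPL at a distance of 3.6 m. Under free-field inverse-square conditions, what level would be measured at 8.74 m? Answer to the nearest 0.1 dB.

Free-field point source: level drops by 20·log₁₀ of the distance ratio.
ΔL = −20·log₁₀(8.74/3.6) = -7.70 dB, so L₂ = 107.7 + (-7.70) = 100.0 dB SPL.

100.0 dB SPL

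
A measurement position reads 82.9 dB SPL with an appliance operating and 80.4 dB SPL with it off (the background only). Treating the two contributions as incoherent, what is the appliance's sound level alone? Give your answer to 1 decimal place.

79.3 dB SPL

Background correction is a power subtraction:
L_src = 10·log₁₀(10^(82.9/10) − 10^(80.4/10)) = 10·log₁₀(85340000) = 79.3 dB SPL.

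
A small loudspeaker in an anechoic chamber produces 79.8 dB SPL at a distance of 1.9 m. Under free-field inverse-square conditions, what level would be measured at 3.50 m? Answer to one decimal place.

74.5 dB SPL

For a point source in a free field, ΔL = −20·log₁₀(d₂/d₁).
ΔL = −20·log₁₀(3.50/1.9) = -5.31 dB, so L₂ = 79.8 + (-5.31) = 74.5 dB SPL.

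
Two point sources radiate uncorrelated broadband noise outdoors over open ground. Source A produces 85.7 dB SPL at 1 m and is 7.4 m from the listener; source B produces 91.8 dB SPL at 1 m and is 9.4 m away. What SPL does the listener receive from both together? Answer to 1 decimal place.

At the listener: L_A = 85.7 − 20·log₁₀(7.4) = 68.32 dB; L_B = 91.8 − 20·log₁₀(9.4) = 72.34 dB.
Combined: 10·log₁₀(10^(68.32/10)+10^(72.34/10)) = 73.8 dB SPL.

73.8 dB SPL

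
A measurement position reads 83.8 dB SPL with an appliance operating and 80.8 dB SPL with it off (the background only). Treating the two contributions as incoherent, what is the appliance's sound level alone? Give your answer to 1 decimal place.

Remove the background by subtracting linear intensities:
L_src = 10·log₁₀(10^(83.8/10) − 10^(80.8/10)) = 10·log₁₀(119700000) = 80.8 dB SPL.

80.8 dB SPL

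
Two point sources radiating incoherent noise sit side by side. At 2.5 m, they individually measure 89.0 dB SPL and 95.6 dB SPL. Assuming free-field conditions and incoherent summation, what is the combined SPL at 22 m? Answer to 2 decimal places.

77.57 dB SPL

Combined at 2.5 m: 10·log₁₀(10^(89.0/10)+10^(95.6/10)) = 96.459 dB SPL.
Then apply −20·log₁₀(22/2.5) = -18.890 dB → 77.57 dB SPL.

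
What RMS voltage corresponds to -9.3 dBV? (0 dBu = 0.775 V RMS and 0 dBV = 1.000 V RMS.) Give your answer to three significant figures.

V = 1.000 V × 10^(-9.3/20).
= 1.000 × 0.3428 = 0.343 V.

0.343 V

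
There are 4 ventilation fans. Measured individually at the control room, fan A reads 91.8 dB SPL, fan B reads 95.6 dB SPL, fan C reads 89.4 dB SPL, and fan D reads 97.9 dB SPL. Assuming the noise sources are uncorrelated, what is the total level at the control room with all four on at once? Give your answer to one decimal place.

100.9 dB SPL

Uncorrelated sources add in intensity (power), not in dB.
L_total = 10·log₁₀(10^(91.8/10) + 10^(95.6/10) + 10^(89.4/10) + 10^(97.9/10)) = 10·log₁₀(12181000000) = 100.9 dB SPL.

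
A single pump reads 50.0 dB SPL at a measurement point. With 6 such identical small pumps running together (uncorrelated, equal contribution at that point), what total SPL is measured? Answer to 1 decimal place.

57.8 dB SPL

6 equal incoherent sources raise the level by 10·log₁₀(6) = 7.78 dB.
L_total = 50.0 + 7.78 = 57.8 dB SPL.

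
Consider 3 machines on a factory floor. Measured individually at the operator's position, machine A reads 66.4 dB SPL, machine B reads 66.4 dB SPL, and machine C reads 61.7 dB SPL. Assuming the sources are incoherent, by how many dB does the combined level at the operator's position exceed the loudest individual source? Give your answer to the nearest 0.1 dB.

Uncorrelated sources add in intensity (power), not in dB.
L_total = 10·log₁₀(10^(66.4/10) + 10^(66.4/10) + 10^(61.7/10)) = 70.09 dB SPL.
Excess over the loudest (66.4 dB): 70.09 − 66.4 = 3.7 dB.

3.7 dB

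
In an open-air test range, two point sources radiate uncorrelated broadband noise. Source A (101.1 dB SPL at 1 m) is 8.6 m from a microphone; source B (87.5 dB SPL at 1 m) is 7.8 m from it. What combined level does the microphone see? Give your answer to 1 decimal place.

82.6 dB SPL

At the listener: L_A = 101.1 − 20·log₁₀(8.6) = 82.41 dB; L_B = 87.5 − 20·log₁₀(7.8) = 69.66 dB.
Combined: 10·log₁₀(10^(82.41/10)+10^(69.66/10)) = 82.6 dB SPL.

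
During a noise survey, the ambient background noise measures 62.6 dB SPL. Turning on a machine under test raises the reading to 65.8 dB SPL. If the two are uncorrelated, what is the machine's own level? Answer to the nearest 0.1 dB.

63.0 dB SPL

Subtract intensities: L_src = 10·log₁₀(10^(L_total/10) − 10^(L_bg/10)).
L_src = 10·log₁₀(10^(65.8/10) − 10^(62.6/10)) = 10·log₁₀(1982000) = 63.0 dB SPL.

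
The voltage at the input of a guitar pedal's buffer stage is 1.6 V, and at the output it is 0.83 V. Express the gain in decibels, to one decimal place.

-5.7 dB

Voltage is an amplitude quantity, so gain = 20·log₁₀(V_out/V_in).
20·log₁₀(0.83/1.6) = 20·log₁₀(0.5187) = -5.7 dB.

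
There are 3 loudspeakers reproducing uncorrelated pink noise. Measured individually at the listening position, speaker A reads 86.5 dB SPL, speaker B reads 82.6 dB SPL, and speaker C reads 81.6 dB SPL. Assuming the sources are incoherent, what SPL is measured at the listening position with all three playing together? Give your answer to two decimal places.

88.88 dB SPL

Add the sources as powers (linear), then convert back to dB:
L_total = 10·log₁₀(10^(86.5/10) + 10^(82.6/10) + 10^(81.6/10)) = 10·log₁₀(773200000) = 88.88 dB SPL.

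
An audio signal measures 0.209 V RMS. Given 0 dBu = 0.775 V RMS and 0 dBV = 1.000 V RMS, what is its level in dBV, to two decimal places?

-13.60 dBV

dBV = 20·log₁₀(V / 1.000 V).
20·log₁₀(0.209/1.000) = -13.60 dBV.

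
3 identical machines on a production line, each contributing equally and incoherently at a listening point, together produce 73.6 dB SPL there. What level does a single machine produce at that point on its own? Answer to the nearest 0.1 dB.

3 equal incoherent sources add 10·log₁₀(3) = 4.77 dB over one source.
L_one = 73.6 − 4.77 = 68.8 dB SPL.

68.8 dB SPL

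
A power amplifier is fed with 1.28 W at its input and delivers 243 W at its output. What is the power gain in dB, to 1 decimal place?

For a power ratio, dB = 10·log₁₀(P₂/P₁).
10·log₁₀(243/1.28) = 10·log₁₀(189.8) = 22.8 dB.

22.8 dB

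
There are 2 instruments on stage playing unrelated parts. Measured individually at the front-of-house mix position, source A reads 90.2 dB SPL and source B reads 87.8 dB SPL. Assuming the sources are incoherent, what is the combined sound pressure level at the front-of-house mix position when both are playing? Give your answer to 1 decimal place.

Incoherent sources sum as intensities:
L_total = 10·log₁₀(10^(90.2/10) + 10^(87.8/10)) = 10·log₁₀(1650000000) = 92.2 dB SPL.

92.2 dB SPL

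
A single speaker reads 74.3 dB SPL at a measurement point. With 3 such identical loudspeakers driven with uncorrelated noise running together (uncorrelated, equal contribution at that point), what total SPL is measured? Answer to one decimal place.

79.1 dB SPL

3 equal incoherent sources raise the level by 10·log₁₀(3) = 4.77 dB.
L_total = 74.3 + 4.77 = 79.1 dB SPL.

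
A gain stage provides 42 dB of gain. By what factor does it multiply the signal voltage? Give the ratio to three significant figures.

Voltage ratio = 10^(dB/20).
10^(42/20) = 10^(2.100) = 126.

126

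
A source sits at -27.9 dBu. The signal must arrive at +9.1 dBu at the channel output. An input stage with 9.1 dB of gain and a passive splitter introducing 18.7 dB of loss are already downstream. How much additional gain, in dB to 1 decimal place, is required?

The required make-up gain is the shortfall in the dB sum.
G = +9.1 − (-27.9) − 9.1 + 18.7 = 46.6 dB.

46.6 dB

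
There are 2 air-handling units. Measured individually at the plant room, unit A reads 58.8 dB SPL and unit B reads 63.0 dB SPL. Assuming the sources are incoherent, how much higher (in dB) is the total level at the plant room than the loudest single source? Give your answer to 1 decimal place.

1.4 dB

Add the sources as powers (linear), then convert back to dB:
L_total = 10·log₁₀(10^(58.8/10) + 10^(63.0/10)) = 64.40 dB SPL.
Excess over the loudest (63.0 dB): 64.40 − 63.0 = 1.4 dB.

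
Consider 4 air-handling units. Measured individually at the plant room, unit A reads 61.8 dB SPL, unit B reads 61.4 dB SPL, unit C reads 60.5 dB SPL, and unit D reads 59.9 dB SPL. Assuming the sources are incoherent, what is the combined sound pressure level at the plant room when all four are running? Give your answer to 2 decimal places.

66.98 dB SPL

Add the sources as powers (linear), then convert back to dB:
L_total = 10·log₁₀(10^(61.8/10) + 10^(61.4/10) + 10^(60.5/10) + 10^(59.9/10)) = 10·log₁₀(4993000) = 66.98 dB SPL.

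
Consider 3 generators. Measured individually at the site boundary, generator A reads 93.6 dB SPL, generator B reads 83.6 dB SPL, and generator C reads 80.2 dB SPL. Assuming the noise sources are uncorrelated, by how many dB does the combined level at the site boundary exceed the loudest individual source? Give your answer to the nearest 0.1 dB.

0.6 dB

Add the sources as powers (linear), then convert back to dB:
L_total = 10·log₁₀(10^(93.6/10) + 10^(83.6/10) + 10^(80.2/10)) = 94.19 dB SPL.
Excess over the loudest (93.6 dB): 94.19 − 93.6 = 0.6 dB.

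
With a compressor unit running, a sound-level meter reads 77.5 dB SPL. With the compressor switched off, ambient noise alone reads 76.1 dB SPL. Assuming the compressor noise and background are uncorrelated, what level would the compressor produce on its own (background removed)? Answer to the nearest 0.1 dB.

71.9 dB SPL

Remove the background by subtracting linear intensities:
L_src = 10·log₁₀(10^(77.5/10) − 10^(76.1/10)) = 10·log₁₀(15500000) = 71.9 dB SPL.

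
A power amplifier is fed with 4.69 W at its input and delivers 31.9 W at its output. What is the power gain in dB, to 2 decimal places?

For a power ratio, dB = 10·log₁₀(P₂/P₁).
10·log₁₀(31.9/4.69) = 10·log₁₀(6.802) = 8.33 dB.

8.33 dB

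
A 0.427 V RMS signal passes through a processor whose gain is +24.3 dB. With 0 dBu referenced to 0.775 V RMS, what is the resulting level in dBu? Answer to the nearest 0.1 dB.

+19.1 dBu

Input level: 20·log₁₀(0.427/0.775) = -5.18 dBu.
Output: -5.18 + 24.3 = +19.1 dBu.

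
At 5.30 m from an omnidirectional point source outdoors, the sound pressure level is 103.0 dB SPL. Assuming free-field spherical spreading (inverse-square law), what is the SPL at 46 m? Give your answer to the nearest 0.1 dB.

84.2 dB SPL

Free-field point source: level drops by 20·log₁₀ of the distance ratio.
ΔL = −20·log₁₀(46/5.30) = -18.77 dB, so L₂ = 103.0 + (-18.77) = 84.2 dB SPL.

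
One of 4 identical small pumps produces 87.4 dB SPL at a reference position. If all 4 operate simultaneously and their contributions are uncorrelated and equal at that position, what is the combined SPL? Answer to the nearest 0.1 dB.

93.4 dB SPL

4 equal incoherent sources raise the level by 10·log₁₀(4) = 6.02 dB.
L_total = 87.4 + 6.02 = 93.4 dB SPL.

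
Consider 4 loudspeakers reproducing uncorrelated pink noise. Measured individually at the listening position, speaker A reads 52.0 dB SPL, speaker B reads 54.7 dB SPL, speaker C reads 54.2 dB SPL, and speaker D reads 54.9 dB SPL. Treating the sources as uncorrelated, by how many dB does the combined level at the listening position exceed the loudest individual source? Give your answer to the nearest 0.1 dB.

Incoherent sources sum as intensities:
L_total = 10·log₁₀(10^(52.0/10) + 10^(54.7/10) + 10^(54.2/10) + 10^(54.9/10)) = 60.11 dB SPL.
Excess over the loudest (54.9 dB): 60.11 − 54.9 = 5.2 dB.

5.2 dB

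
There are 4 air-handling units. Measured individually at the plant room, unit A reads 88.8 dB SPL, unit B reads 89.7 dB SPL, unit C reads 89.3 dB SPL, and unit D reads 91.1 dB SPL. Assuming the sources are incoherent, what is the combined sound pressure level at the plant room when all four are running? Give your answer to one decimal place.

95.8 dB SPL

Uncorrelated sources add in intensity (power), not in dB.
L_total = 10·log₁₀(10^(88.8/10) + 10^(89.7/10) + 10^(89.3/10) + 10^(91.1/10)) = 10·log₁₀(3831000000) = 95.8 dB SPL.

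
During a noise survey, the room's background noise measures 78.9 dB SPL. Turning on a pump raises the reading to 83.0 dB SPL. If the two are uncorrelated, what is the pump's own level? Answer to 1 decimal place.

Subtract intensities: L_src = 10·log₁₀(10^(L_total/10) − 10^(L_bg/10)).
L_src = 10·log₁₀(10^(83.0/10) − 10^(78.9/10)) = 10·log₁₀(121900000) = 80.9 dB SPL.

80.9 dB SPL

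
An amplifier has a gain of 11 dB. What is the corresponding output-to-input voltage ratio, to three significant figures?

Voltage ratio = 10^(dB/20).
10^(11/20) = 10^(0.5500) = 3.55.

3.55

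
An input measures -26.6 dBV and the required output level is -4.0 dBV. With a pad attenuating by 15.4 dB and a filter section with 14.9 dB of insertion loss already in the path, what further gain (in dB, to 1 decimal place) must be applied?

The required make-up gain is the shortfall in the dB sum.
G = -4.0 − (-26.6) + 15.4 + 14.9 = 52.9 dB.

52.9 dB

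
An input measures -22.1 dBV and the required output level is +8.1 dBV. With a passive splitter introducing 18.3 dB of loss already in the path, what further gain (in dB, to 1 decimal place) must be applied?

48.5 dB

The required make-up gain is the shortfall in the dB sum.
G = +8.1 − (-22.1) + 18.3 = 48.5 dB.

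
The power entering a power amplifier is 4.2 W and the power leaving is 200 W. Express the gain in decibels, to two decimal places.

For a power ratio, dB = 10·log₁₀(P₂/P₁).
10·log₁₀(200/4.2) = 10·log₁₀(47.62) = 16.78 dB.

16.78 dB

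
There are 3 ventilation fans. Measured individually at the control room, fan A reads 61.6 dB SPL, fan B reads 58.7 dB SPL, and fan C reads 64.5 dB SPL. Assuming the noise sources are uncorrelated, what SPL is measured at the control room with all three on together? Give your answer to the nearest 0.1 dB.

Add the sources as powers (linear), then convert back to dB:
L_total = 10·log₁₀(10^(61.6/10) + 10^(58.7/10) + 10^(64.5/10)) = 10·log₁₀(5005000) = 67.0 dB SPL.

67.0 dB SPL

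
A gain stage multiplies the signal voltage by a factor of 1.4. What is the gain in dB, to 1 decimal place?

Voltage ratio → dB uses the 20·log₁₀ form:
20·log₁₀(1.4) = 2.9 dB.

2.9 dB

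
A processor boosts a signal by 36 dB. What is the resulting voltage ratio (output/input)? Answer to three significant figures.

Voltage ratio = 10^(dB/20).
10^(36/20) = 10^(1.800) = 63.1.

63.1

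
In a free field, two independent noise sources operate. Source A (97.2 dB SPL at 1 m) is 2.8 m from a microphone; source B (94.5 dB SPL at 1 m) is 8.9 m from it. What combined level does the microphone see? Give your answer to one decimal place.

At the listener: L_A = 97.2 − 20·log₁₀(2.8) = 88.26 dB; L_B = 94.5 − 20·log₁₀(8.9) = 75.51 dB.
Combined: 10·log₁₀(10^(88.26/10)+10^(75.51/10)) = 88.5 dB SPL.

88.5 dB SPL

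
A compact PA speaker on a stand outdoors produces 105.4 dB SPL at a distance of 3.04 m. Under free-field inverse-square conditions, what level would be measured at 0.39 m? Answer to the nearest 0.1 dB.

Inverse-square spreading gives ΔL = −20·log₁₀(d₂/d₁).
ΔL = −20·log₁₀(0.39/3.04) = 17.84 dB, so L₂ = 105.4 + (17.84) = 123.2 dB SPL.

123.2 dB SPL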